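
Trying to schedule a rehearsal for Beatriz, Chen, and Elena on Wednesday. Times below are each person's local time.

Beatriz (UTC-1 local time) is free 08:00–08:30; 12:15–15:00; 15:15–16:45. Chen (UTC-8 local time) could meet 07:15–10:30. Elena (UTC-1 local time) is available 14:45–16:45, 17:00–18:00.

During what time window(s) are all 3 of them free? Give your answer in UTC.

Beatriz in UTC: 09:00-09:30, 13:15-16:00, 16:15-17:45 (add 1h to convert from UTC-1).
Chen in UTC: 15:15-18:30 (add 8h to convert from UTC-8).
Elena in UTC: 15:45-17:45, 18:00-19:00 (add 1h to convert from UTC-1).
Beatriz ∩ Chen: 15:15-16:00, 16:15-17:45.
Beatriz ∩ Chen ∩ Elena: 15:45-16:00, 16:15-17:45.

15:45-16:00, 16:15-17:45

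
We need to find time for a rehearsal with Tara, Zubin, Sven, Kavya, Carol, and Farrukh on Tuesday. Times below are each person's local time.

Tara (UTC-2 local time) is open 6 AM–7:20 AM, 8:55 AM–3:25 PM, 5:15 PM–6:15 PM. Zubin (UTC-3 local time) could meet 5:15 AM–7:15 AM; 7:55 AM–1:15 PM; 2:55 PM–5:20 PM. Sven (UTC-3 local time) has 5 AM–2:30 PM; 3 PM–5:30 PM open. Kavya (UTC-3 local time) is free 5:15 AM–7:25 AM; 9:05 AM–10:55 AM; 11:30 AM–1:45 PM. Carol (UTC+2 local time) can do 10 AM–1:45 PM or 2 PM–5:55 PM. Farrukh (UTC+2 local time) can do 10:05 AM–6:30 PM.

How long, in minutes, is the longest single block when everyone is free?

Tara in UTC: 08:00-09:20, 10:55-17:25, 19:15-20:15 (add 2h to convert from UTC-2).
Zubin in UTC: 08:15-10:15, 10:55-16:15, 17:55-20:20 (add 3h to convert from UTC-3).
Sven in UTC: 08:00-17:30, 18:00-20:30 (add 3h to convert from UTC-3).
Kavya in UTC: 08:15-10:25, 12:05-13:55, 14:30-16:45 (add 3h to convert from UTC-3).
Carol in UTC: 08:00-11:45, 12:00-15:55 (subtract 2h to convert from UTC+2).
Farrukh in UTC: 08:05-16:30 (subtract 2h to convert from UTC+2).
Tara ∩ Zubin: 08:15-09:20, 10:55-16:15, 19:15-20:15.
Tara ∩ Zubin ∩ Sven: 08:15-09:20, 10:55-16:15, 19:15-20:15.
Tara ∩ Zubin ∩ Sven ∩ Kavya: 08:15-09:20, 12:05-13:55, 14:30-16:15.
Tara ∩ Zubin ∩ Sven ∩ Kavya ∩ Carol: 08:15-09:20, 12:05-13:55, 14:30-15:55.
Tara ∩ Zubin ∩ Sven ∩ Kavya ∩ Carol ∩ Farrukh: 08:15-09:20, 12:05-13:55, 14:30-15:55.
The longest is 12:05-13:55 at 110 minutes.

110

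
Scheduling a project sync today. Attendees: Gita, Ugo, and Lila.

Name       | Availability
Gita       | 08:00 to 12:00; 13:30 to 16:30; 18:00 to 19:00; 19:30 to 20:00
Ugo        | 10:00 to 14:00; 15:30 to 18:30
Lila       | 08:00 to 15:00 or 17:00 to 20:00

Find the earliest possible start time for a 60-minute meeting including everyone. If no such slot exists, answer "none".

Gita ∩ Ugo: 10:00-12:00, 13:30-14:00, 15:30-16:30, 18:00-18:30.
Gita ∩ Ugo ∩ Lila: 10:00-12:00, 13:30-14:00, 18:00-18:30.
The first common window of at least 60 minutes is 10:00-12:00, so the earliest start is 10:00.

10:00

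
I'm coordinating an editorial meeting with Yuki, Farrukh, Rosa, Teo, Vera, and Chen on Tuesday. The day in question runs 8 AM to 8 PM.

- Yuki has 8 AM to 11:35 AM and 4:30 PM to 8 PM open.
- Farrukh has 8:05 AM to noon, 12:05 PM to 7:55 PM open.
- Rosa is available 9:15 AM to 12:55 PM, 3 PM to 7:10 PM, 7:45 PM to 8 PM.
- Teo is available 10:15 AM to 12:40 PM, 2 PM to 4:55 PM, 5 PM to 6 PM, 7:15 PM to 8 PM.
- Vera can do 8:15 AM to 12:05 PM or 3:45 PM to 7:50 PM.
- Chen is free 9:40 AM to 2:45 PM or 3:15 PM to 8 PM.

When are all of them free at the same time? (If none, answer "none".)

Yuki ∩ Farrukh: 08:05-11:35, 16:30-19:55.
Yuki ∩ Farrukh ∩ Rosa: 09:15-11:35, 16:30-19:10, 19:45-19:55.
Yuki ∩ Farrukh ∩ Rosa ∩ Teo: 10:15-11:35, 16:30-16:55, 17:00-18:00, 19:45-19:55.
Yuki ∩ Farrukh ∩ Rosa ∩ Teo ∩ Vera: 10:15-11:35, 16:30-16:55, 17:00-18:00, 19:45-19:50.
Yuki ∩ Farrukh ∩ Rosa ∩ Teo ∩ Vera ∩ Chen: 10:15-11:35, 16:30-16:55, 17:00-18:00, 19:45-19:50.
So the common availability across everyone is 10:15-11:35, 16:30-16:55, 17:00-18:00, 19:45-19:50.

10:15-11:35, 16:30-16:55, 17:00-18:00, 19:45-19:50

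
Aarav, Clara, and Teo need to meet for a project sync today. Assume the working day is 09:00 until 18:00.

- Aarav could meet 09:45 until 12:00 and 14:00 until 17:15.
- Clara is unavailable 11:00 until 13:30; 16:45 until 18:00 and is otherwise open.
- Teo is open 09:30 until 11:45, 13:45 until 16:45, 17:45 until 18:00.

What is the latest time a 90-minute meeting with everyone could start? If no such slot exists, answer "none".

Aarav free: 09:45-12:00, 14:00-17:15.
Clara free: 09:00-11:00, 13:30-16:45 (invert busy blocks within the working day).
Teo free: 09:30-11:45, 13:45-16:45, 17:45-18:00.
Aarav ∩ Clara: 09:45-11:00, 14:00-16:45.
Aarav ∩ Clara ∩ Teo: 09:45-11:00, 14:00-16:45.
The last common window of at least 90 minutes is 14:00-16:45; a 90-minute meeting can start as late as 15:15 and still end by 16:45.

15:15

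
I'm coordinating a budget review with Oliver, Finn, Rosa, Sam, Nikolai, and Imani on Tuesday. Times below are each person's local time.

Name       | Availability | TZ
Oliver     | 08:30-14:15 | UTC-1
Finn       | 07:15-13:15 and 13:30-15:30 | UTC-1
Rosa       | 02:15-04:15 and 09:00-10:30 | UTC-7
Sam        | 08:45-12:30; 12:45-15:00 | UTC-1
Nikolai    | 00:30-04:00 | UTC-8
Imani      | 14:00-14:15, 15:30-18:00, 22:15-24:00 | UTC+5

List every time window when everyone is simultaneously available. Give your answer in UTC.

Oliver in UTC: 09:30-15:15 (add 1h to convert from UTC-1).
Finn in UTC: 08:15-14:15, 14:30-16:30 (add 1h to convert from UTC-1).
Rosa in UTC: 09:15-11:15, 16:00-17:30 (add 7h to convert from UTC-7).
Sam in UTC: 09:45-13:30, 13:45-16:00 (add 1h to convert from UTC-1).
Nikolai in UTC: 08:30-12:00 (add 8h to convert from UTC-8).
Imani in UTC: 09:00-09:15, 10:30-13:00, 17:15-19:00 (subtract 5h to convert from UTC+5).
Oliver ∩ Finn: 09:30-14:15, 14:30-15:15.
Oliver ∩ Finn ∩ Rosa: 09:30-11:15.
Oliver ∩ Finn ∩ Rosa ∩ Sam: 09:45-11:15.
Oliver ∩ Finn ∩ Rosa ∩ Sam ∩ Nikolai: 09:45-11:15.
Oliver ∩ Finn ∩ Rosa ∩ Sam ∩ Nikolai ∩ Imani: 10:30-11:15.

10:30-11:15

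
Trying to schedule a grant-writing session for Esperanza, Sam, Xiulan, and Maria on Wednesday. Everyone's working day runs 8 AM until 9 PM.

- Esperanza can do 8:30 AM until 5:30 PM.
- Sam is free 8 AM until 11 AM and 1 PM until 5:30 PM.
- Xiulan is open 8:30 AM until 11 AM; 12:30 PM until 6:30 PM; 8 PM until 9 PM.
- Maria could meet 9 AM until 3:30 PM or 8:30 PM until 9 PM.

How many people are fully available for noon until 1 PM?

Esperanza and Maria can make the full 12:00-13:00 slot — that's 2.

2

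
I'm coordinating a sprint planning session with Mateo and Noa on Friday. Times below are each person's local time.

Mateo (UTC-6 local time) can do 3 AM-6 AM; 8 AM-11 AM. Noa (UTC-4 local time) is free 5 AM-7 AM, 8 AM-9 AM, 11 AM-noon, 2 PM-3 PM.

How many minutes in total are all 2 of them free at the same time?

180

Mateo in UTC: 09:00-12:00, 14:00-17:00 (add 6h to convert from UTC-6).
Noa in UTC: 09:00-11:00, 12:00-13:00, 15:00-16:00, 18:00-19:00 (add 4h to convert from UTC-4).
Mateo ∩ Noa: 09:00-11:00, 15:00-16:00.
Summing the common windows: 120 + 60 = 180 minutes.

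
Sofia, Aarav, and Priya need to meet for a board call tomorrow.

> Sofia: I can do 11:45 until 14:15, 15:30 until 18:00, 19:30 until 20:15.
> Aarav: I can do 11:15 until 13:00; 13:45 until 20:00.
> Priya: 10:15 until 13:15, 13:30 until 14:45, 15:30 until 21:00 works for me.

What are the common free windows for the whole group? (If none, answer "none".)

Sofia ∩ Aarav: 11:45-13:00, 13:45-14:15, 15:30-18:00, 19:30-20:00.
Sofia ∩ Aarav ∩ Priya: 11:45-13:00, 13:45-14:15, 15:30-18:00, 19:30-20:00.

11:45-13:00, 13:45-14:15, 15:30-18:00, 19:30-20:00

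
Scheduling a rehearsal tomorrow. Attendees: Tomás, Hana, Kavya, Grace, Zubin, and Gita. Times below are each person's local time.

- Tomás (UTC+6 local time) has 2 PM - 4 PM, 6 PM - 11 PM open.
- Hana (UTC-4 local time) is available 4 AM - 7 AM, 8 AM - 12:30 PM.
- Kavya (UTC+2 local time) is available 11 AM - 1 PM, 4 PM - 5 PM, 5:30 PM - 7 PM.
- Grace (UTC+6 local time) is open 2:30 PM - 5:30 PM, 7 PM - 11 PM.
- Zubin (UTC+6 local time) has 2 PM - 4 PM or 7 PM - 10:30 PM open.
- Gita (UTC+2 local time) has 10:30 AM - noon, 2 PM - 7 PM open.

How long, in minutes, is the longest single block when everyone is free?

Tomás in UTC: 08:00-10:00, 12:00-17:00 (subtract 6h to convert from UTC+6).
Hana in UTC: 08:00-11:00, 12:00-16:30 (add 4h to convert from UTC-4).
Kavya in UTC: 09:00-11:00, 14:00-15:00, 15:30-17:00 (subtract 2h to convert from UTC+2).
Grace in UTC: 08:30-11:30, 13:00-17:00 (subtract 6h to convert from UTC+6).
Zubin in UTC: 08:00-10:00, 13:00-16:30 (subtract 6h to convert from UTC+6).
Gita in UTC: 08:30-10:00, 12:00-17:00 (subtract 2h to convert from UTC+2).
Tomás ∩ Hana: 08:00-10:00, 12:00-16:30.
Tomás ∩ Hana ∩ Kavya: 09:00-10:00, 14:00-15:00, 15:30-16:30.
Tomás ∩ Hana ∩ Kavya ∩ Grace: 09:00-10:00, 14:00-15:00, 15:30-16:30.
Tomás ∩ Hana ∩ Kavya ∩ Grace ∩ Zubin: 09:00-10:00, 14:00-15:00, 15:30-16:30.
Tomás ∩ Hana ∩ Kavya ∩ Grace ∩ Zubin ∩ Gita: 09:00-10:00, 14:00-15:00, 15:30-16:30.
The longest is 09:00-10:00 at 60 minutes.

60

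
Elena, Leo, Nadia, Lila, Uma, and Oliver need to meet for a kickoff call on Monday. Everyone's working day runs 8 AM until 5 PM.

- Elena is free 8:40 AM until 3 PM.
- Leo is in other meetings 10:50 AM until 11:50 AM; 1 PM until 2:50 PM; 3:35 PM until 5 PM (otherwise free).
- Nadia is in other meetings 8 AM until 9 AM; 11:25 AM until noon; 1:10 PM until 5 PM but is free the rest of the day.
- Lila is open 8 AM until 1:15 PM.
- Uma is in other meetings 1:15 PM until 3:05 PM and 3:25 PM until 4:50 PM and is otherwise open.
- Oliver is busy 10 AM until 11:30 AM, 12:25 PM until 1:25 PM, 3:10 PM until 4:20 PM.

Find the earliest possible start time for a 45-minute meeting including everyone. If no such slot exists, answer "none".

Elena free: 08:40-15:00.
Leo free: 08:00-10:50, 11:50-13:00, 14:50-15:35 (invert busy blocks within the working day).
Nadia free: 09:00-11:25, 12:00-13:10 (invert busy blocks within the working day).
Lila free: 08:00-13:15.
Uma free: 08:00-13:15, 15:05-15:25, 16:50-17:00 (invert busy blocks within the working day).
Oliver free: 08:00-10:00, 11:30-12:25, 13:25-15:10, 16:20-17:00 (invert busy blocks within the working day).
Elena ∩ Leo: 08:40-10:50, 11:50-13:00, 14:50-15:00.
Elena ∩ Leo ∩ Nadia: 09:00-10:50, 12:00-13:00.
Elena ∩ Leo ∩ Nadia ∩ Lila: 09:00-10:50, 12:00-13:00.
Elena ∩ Leo ∩ Nadia ∩ Lila ∩ Uma: 09:00-10:50, 12:00-13:00.
Elena ∩ Leo ∩ Nadia ∩ Lila ∩ Uma ∩ Oliver: 09:00-10:00, 12:00-12:25.
The first common window of at least 45 minutes is 09:00-10:00, so the earliest start is 09:00.

09:00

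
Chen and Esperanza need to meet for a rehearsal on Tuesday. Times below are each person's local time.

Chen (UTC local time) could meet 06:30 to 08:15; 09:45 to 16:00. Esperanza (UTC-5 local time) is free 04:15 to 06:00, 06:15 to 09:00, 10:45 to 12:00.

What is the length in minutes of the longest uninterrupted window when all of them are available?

Chen in UTC: 06:30-08:15, 09:45-16:00.
Esperanza in UTC: 09:15-11:00, 11:15-14:00, 15:45-17:00 (add 5h to convert from UTC-5).
Chen ∩ Esperanza: 09:45-11:00, 11:15-14:00, 15:45-16:00.
Those are the intersection windows.
The longest is 11:15-14:00 at 165 minutes.

165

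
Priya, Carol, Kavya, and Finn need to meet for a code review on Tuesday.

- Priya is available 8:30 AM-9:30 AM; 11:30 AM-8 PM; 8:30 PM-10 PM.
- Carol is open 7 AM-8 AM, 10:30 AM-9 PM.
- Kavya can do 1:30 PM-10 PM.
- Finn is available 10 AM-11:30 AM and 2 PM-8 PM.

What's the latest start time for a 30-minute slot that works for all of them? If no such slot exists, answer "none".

Priya ∩ Carol: 11:30-20:00, 20:30-21:00.
Priya ∩ Carol ∩ Kavya: 13:30-20:00, 20:30-21:00.
Priya ∩ Carol ∩ Kavya ∩ Finn: 14:00-20:00.
Those are the intersection windows.
The last common window of at least 30 minutes is 14:00-20:00; a 30-minute meeting can start as late as 19:30 and still end by 20:00.

19:30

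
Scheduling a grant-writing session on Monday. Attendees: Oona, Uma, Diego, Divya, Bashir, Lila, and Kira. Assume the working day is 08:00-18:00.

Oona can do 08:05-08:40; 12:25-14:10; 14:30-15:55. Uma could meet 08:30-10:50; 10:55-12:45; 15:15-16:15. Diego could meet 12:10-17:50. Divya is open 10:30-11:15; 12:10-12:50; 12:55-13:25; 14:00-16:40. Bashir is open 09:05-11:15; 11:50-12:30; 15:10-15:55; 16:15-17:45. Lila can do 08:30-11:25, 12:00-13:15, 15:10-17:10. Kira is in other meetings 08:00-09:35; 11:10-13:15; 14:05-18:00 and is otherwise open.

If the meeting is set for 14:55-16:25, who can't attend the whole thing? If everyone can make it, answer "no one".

Bashir, Kira, Lila, Oona, Uma

Oona free: 08:05-08:40, 12:25-14:10, 14:30-15:55.
Uma free: 08:30-10:50, 10:55-12:45, 15:15-16:15.
Diego free: 12:10-17:50.
Divya free: 10:30-11:15, 12:10-12:50, 12:55-13:25, 14:00-16:40.
Bashir free: 09:05-11:15, 11:50-12:30, 15:10-15:55, 16:15-17:45.
Lila free: 08:30-11:25, 12:00-13:15, 15:10-17:10.
Kira free: 09:35-11:10, 13:15-14:05 (invert busy blocks within the working day).
Oona: not fully free for 14:55-16:25. Uma: not fully free for 14:55-16:25. Diego: free for 14:55-16:25. Divya: free for 14:55-16:25. Bashir: not fully free for 14:55-16:25. Lila: not fully free for 14:55-16:25. Kira: not fully free for 14:55-16:25.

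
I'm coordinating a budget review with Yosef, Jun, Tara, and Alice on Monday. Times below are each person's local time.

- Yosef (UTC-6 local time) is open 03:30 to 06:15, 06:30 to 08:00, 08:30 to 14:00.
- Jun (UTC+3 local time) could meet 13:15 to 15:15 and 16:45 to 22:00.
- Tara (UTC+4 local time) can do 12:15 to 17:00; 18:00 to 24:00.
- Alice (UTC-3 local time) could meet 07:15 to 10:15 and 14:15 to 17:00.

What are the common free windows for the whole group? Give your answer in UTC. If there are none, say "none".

10:15-12:15, 17:15-19:00

Yosef in UTC: 09:30-12:15, 12:30-14:00, 14:30-20:00 (add 6h to convert from UTC-6).
Jun in UTC: 10:15-12:15, 13:45-19:00 (subtract 3h to convert from UTC+3).
Tara in UTC: 08:15-13:00, 14:00-20:00 (subtract 4h to convert from UTC+4).
Alice in UTC: 10:15-13:15, 17:15-20:00 (add 3h to convert from UTC-3).
Yosef ∩ Jun: 10:15-12:15, 13:45-14:00, 14:30-19:00.
Yosef ∩ Jun ∩ Tara: 10:15-12:15, 14:30-19:00.
Yosef ∩ Jun ∩ Tara ∩ Alice: 10:15-12:15, 17:15-19:00.
So the common availability across everyone is 10:15-12:15, 17:15-19:00.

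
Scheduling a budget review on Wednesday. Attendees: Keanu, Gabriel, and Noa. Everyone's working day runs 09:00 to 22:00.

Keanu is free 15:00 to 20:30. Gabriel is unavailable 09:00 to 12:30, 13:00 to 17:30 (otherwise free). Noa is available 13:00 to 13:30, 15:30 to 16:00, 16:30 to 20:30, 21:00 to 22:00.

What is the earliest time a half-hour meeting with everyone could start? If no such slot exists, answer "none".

17:30

Keanu free: 15:00-20:30.
Gabriel free: 12:30-13:00, 17:30-22:00 (invert busy blocks within the working day).
Noa free: 13:00-13:30, 15:30-16:00, 16:30-20:30, 21:00-22:00.
Keanu ∩ Gabriel: 17:30-20:30.
Keanu ∩ Gabriel ∩ Noa: 17:30-20:30.
The first common window of at least 30 minutes is 17:30-20:30, so the earliest start is 17:30.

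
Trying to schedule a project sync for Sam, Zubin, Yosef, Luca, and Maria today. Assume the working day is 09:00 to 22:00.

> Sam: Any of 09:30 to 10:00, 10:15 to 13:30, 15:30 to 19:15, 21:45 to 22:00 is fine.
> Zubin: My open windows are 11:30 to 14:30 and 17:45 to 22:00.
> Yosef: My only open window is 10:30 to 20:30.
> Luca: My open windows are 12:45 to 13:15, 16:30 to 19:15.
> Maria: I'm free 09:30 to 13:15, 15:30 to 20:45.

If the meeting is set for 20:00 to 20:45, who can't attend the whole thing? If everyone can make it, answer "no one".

Sam: not fully free for 20:00-20:45. Zubin: free for 20:00-20:45. Yosef: not fully free for 20:00-20:45. Luca: not fully free for 20:00-20:45. Maria: free for 20:00-20:45.

Luca, Sam, Yosef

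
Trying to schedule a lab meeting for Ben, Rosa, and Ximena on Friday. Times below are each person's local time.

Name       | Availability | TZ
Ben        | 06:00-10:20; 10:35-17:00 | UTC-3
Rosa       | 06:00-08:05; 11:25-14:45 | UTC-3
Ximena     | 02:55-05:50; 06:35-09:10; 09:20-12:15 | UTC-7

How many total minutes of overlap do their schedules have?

260

Ben in UTC: 09:00-13:20, 13:35-20:00 (add 3h to convert from UTC-3).
Rosa in UTC: 09:00-11:05, 14:25-17:45 (add 3h to convert from UTC-3).
Ximena in UTC: 09:55-12:50, 13:35-16:10, 16:20-19:15 (add 7h to convert from UTC-7).
Ben ∩ Rosa: 09:00-11:05, 14:25-17:45.
Ben ∩ Rosa ∩ Ximena: 09:55-11:05, 14:25-16:10, 16:20-17:45.
Those are the intersection windows.
Summing the common windows: 70 + 105 + 85 = 260 minutes.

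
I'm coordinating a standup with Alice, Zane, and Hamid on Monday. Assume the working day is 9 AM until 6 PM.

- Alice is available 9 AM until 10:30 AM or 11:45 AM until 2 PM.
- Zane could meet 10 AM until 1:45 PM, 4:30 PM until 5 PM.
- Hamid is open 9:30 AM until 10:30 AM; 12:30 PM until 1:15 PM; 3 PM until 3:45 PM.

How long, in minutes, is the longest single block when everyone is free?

45

Alice ∩ Zane: 10:00-10:30, 11:45-13:45.
Alice ∩ Zane ∩ Hamid: 10:00-10:30, 12:30-13:15.
The longest is 12:30-13:15 at 45 minutes.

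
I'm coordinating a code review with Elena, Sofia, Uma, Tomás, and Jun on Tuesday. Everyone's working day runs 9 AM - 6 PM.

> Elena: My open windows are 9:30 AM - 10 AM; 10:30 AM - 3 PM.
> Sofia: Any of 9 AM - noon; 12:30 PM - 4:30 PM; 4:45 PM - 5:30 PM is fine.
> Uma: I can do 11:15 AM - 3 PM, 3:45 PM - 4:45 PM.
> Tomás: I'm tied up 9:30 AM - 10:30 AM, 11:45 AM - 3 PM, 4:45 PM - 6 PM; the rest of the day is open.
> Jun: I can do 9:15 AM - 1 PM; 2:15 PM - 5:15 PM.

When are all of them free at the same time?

11:15-11:45

Elena free: 09:30-10:00, 10:30-15:00.
Sofia free: 09:00-12:00, 12:30-16:30, 16:45-17:30.
Uma free: 11:15-15:00, 15:45-16:45.
Tomás free: 09:00-09:30, 10:30-11:45, 15:00-16:45 (invert busy blocks within the working day).
Jun free: 09:15-13:00, 14:15-17:15.
Elena ∩ Sofia: 09:30-10:00, 10:30-12:00, 12:30-15:00.
Elena ∩ Sofia ∩ Uma: 11:15-12:00, 12:30-15:00.
Elena ∩ Sofia ∩ Uma ∩ Tomás: 11:15-11:45.
Elena ∩ Sofia ∩ Uma ∩ Tomás ∩ Jun: 11:15-11:45.
So the common availability across everyone is 11:15-11:45.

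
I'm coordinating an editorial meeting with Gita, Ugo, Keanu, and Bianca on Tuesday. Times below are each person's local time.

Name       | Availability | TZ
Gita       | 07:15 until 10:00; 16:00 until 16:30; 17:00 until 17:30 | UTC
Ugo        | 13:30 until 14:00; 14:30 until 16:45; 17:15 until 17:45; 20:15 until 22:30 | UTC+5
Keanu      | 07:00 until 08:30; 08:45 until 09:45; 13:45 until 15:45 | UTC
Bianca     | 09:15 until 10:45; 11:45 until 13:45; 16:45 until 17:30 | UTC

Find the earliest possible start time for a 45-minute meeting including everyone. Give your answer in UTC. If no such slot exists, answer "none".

Gita in UTC: 07:15-10:00, 16:00-16:30, 17:00-17:30.
Ugo in UTC: 08:30-09:00, 09:30-11:45, 12:15-12:45, 15:15-17:30 (subtract 5h to convert from UTC+5).
Keanu in UTC: 07:00-08:30, 08:45-09:45, 13:45-15:45.
Bianca in UTC: 09:15-10:45, 11:45-13:45, 16:45-17:30.
Gita ∩ Ugo: 08:30-09:00, 09:30-10:00, 16:00-16:30, 17:00-17:30.
Gita ∩ Ugo ∩ Keanu: 08:45-09:00, 09:30-09:45.
Gita ∩ Ugo ∩ Keanu ∩ Bianca: 09:30-09:45.
No common window is at least 45 minutes long.

none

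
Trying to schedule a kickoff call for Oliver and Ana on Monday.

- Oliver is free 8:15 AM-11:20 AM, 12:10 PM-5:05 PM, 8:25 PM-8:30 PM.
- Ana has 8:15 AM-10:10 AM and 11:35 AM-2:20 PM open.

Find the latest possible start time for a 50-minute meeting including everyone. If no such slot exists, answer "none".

13:30

Oliver ∩ Ana: 08:15-10:10, 12:10-14:20.
The last common window of at least 50 minutes is 12:10-14:20; a 50-minute meeting can start as late as 13:30 and still end by 14:20.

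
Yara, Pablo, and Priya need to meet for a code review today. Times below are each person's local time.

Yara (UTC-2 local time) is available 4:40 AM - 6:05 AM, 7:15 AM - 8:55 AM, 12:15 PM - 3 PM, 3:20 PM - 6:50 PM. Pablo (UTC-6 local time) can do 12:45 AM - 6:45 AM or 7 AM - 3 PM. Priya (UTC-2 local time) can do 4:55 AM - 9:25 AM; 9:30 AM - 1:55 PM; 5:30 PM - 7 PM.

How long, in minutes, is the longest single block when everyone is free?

Yara in UTC: 06:40-08:05, 09:15-10:55, 14:15-17:00, 17:20-20:50 (add 2h to convert from UTC-2).
Pablo in UTC: 06:45-12:45, 13:00-21:00 (add 6h to convert from UTC-6).
Priya in UTC: 06:55-11:25, 11:30-15:55, 19:30-21:00 (add 2h to convert from UTC-2).
Yara ∩ Pablo: 06:45-08:05, 09:15-10:55, 14:15-17:00, 17:20-20:50.
Yara ∩ Pablo ∩ Priya: 06:55-08:05, 09:15-10:55, 14:15-15:55, 19:30-20:50.
The longest is 09:15-10:55 at 100 minutes.

100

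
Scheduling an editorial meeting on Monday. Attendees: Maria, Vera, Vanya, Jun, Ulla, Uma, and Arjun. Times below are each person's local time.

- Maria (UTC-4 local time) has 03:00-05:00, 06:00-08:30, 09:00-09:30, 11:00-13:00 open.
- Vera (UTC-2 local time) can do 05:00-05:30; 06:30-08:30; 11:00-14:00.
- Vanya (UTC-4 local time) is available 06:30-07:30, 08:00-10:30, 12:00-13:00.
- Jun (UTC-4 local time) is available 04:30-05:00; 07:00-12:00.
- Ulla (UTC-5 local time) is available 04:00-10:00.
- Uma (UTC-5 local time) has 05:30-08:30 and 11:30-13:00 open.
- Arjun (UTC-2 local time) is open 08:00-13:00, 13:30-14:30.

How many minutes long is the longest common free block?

30

Maria in UTC: 07:00-09:00, 10:00-12:30, 13:00-13:30, 15:00-17:00 (add 4h to convert from UTC-4).
Vera in UTC: 07:00-07:30, 08:30-10:30, 13:00-16:00 (add 2h to convert from UTC-2).
Vanya in UTC: 10:30-11:30, 12:00-14:30, 16:00-17:00 (add 4h to convert from UTC-4).
Jun in UTC: 08:30-09:00, 11:00-16:00 (add 4h to convert from UTC-4).
Ulla in UTC: 09:00-15:00 (add 5h to convert from UTC-5).
Uma in UTC: 10:30-13:30, 16:30-18:00 (add 5h to convert from UTC-5).
Arjun in UTC: 10:00-15:00, 15:30-16:30 (add 2h to convert from UTC-2).
Maria ∩ Vera: 07:00-07:30, 08:30-09:00, 10:00-10:30, 13:00-13:30, 15:00-16:00.
Maria ∩ Vera ∩ Vanya: 13:00-13:30.
Maria ∩ Vera ∩ Vanya ∩ Jun: 13:00-13:30.
Maria ∩ Vera ∩ Vanya ∩ Jun ∩ Ulla: 13:00-13:30.
Maria ∩ Vera ∩ Vanya ∩ Jun ∩ Ulla ∩ Uma: 13:00-13:30.
Maria ∩ Vera ∩ Vanya ∩ Jun ∩ Ulla ∩ Uma ∩ Arjun: 13:00-13:30.
The longest is 13:00-13:30 at 30 minutes.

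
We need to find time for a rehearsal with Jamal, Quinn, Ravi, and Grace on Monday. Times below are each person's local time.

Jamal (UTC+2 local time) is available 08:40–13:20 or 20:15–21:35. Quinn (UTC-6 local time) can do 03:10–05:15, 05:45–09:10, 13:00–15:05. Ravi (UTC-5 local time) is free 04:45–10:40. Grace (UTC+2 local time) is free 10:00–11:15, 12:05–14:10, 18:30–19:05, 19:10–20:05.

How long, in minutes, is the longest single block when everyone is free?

70

Jamal in UTC: 06:40-11:20, 18:15-19:35 (subtract 2h to convert from UTC+2).
Quinn in UTC: 09:10-11:15, 11:45-15:10, 19:00-21:05 (add 6h to convert from UTC-6).
Ravi in UTC: 09:45-15:40 (add 5h to convert from UTC-5).
Grace in UTC: 08:00-09:15, 10:05-12:10, 16:30-17:05, 17:10-18:05 (subtract 2h to convert from UTC+2).
Jamal ∩ Quinn: 09:10-11:15, 19:00-19:35.
Jamal ∩ Quinn ∩ Ravi: 09:45-11:15.
Jamal ∩ Quinn ∩ Ravi ∩ Grace: 10:05-11:15.
So the common availability across everyone is 10:05-11:15.
The longest is 10:05-11:15 at 70 minutes.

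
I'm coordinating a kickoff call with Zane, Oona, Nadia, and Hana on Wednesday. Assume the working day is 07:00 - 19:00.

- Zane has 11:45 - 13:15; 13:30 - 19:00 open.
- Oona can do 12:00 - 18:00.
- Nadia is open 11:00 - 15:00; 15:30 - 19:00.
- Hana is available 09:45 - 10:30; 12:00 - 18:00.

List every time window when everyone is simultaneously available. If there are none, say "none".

12:00-13:15, 13:30-15:00, 15:30-18:00

Zane ∩ Oona: 12:00-13:15, 13:30-18:00.
Zane ∩ Oona ∩ Nadia: 12:00-13:15, 13:30-15:00, 15:30-18:00.
Zane ∩ Oona ∩ Nadia ∩ Hana: 12:00-13:15, 13:30-15:00, 15:30-18:00.
So the common availability across everyone is 12:00-13:15, 13:30-15:00, 15:30-18:00.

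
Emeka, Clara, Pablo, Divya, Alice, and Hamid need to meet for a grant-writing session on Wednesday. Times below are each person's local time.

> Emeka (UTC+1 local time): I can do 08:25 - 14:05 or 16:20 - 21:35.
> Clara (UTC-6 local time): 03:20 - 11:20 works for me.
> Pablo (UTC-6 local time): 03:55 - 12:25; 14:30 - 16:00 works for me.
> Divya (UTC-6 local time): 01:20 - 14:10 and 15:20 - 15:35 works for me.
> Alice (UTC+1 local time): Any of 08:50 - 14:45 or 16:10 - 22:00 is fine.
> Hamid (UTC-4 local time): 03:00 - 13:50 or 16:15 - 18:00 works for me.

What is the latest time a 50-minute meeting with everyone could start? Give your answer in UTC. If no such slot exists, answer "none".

Emeka in UTC: 07:25-13:05, 15:20-20:35 (subtract 1h to convert from UTC+1).
Clara in UTC: 09:20-17:20 (add 6h to convert from UTC-6).
Pablo in UTC: 09:55-18:25, 20:30-22:00 (add 6h to convert from UTC-6).
Divya in UTC: 07:20-20:10, 21:20-21:35 (add 6h to convert from UTC-6).
Alice in UTC: 07:50-13:45, 15:10-21:00 (subtract 1h to convert from UTC+1).
Hamid in UTC: 07:00-17:50, 20:15-22:00 (add 4h to convert from UTC-4).
Emeka ∩ Clara: 09:20-13:05, 15:20-17:20.
Emeka ∩ Clara ∩ Pablo: 09:55-13:05, 15:20-17:20.
Emeka ∩ Clara ∩ Pablo ∩ Divya: 09:55-13:05, 15:20-17:20.
Emeka ∩ Clara ∩ Pablo ∩ Divya ∩ Alice: 09:55-13:05, 15:20-17:20.
Emeka ∩ Clara ∩ Pablo ∩ Divya ∩ Alice ∩ Hamid: 09:55-13:05, 15:20-17:20.
The last common window of at least 50 minutes is 15:20-17:20; a 50-minute meeting can start as late as 16:30 and still end by 17:20.

16:30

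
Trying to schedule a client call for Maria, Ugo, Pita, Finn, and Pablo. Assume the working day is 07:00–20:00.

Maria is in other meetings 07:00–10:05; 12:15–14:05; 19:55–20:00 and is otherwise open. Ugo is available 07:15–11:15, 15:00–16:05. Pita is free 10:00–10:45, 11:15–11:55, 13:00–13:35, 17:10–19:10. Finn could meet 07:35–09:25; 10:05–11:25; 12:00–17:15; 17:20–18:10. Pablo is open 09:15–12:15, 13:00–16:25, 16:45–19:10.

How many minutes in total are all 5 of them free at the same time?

40

Maria free: 10:05-12:15, 14:05-19:55 (invert busy blocks within the working day).
Ugo free: 07:15-11:15, 15:00-16:05.
Pita free: 10:00-10:45, 11:15-11:55, 13:00-13:35, 17:10-19:10.
Finn free: 07:35-09:25, 10:05-11:25, 12:00-17:15, 17:20-18:10.
Pablo free: 09:15-12:15, 13:00-16:25, 16:45-19:10.
Maria ∩ Ugo: 10:05-11:15, 15:00-16:05.
Maria ∩ Ugo ∩ Pita: 10:05-10:45.
Maria ∩ Ugo ∩ Pita ∩ Finn: 10:05-10:45.
Maria ∩ Ugo ∩ Pita ∩ Finn ∩ Pablo: 10:05-10:45.
That's a single block of 40 minutes.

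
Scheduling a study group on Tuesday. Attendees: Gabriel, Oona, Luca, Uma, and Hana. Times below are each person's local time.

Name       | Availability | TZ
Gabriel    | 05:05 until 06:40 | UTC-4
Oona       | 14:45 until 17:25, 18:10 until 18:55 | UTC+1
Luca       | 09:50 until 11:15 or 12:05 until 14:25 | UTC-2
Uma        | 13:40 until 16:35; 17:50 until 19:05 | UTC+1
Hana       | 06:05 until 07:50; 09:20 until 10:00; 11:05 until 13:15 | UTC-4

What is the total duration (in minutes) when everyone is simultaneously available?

Gabriel in UTC: 09:05-10:40 (add 4h to convert from UTC-4).
Oona in UTC: 13:45-16:25, 17:10-17:55 (subtract 1h to convert from UTC+1).
Luca in UTC: 11:50-13:15, 14:05-16:25 (add 2h to convert from UTC-2).
Uma in UTC: 12:40-15:35, 16:50-18:05 (subtract 1h to convert from UTC+1).
Hana in UTC: 10:05-11:50, 13:20-14:00, 15:05-17:15 (add 4h to convert from UTC-4).
Gabriel ∩ Oona: ∅.
Gabriel ∩ Oona ∩ Luca: ∅.
Gabriel ∩ Oona ∩ Luca ∩ Uma: ∅.
Gabriel ∩ Oona ∩ Luca ∩ Uma ∩ Hana: ∅.
There is no time when everyone is free.
There is no common window, so the total is 0 minutes.

0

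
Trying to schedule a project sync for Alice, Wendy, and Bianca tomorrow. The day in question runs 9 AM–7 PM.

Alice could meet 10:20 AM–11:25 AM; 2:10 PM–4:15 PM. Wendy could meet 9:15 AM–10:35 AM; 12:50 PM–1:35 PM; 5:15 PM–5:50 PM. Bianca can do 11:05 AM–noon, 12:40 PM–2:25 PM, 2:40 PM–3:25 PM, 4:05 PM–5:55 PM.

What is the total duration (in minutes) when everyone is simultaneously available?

0

Alice ∩ Wendy: 10:20-10:35.
Alice ∩ Wendy ∩ Bianca: ∅.
There is no time when everyone is free.
There is no common window, so the total is 0 minutes.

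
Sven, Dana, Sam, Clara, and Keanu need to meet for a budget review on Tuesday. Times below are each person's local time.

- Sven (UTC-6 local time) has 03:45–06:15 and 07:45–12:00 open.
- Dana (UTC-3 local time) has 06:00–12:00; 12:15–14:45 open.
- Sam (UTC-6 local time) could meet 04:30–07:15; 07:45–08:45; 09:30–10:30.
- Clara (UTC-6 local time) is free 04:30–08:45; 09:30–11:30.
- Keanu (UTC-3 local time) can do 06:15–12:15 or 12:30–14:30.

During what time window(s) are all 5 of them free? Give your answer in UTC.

10:30-12:15, 13:45-14:45, 15:30-16:30

Sven in UTC: 09:45-12:15, 13:45-18:00 (add 6h to convert from UTC-6).
Dana in UTC: 09:00-15:00, 15:15-17:45 (add 3h to convert from UTC-3).
Sam in UTC: 10:30-13:15, 13:45-14:45, 15:30-16:30 (add 6h to convert from UTC-6).
Clara in UTC: 10:30-14:45, 15:30-17:30 (add 6h to convert from UTC-6).
Keanu in UTC: 09:15-15:15, 15:30-17:30 (add 3h to convert from UTC-3).
Sven ∩ Dana: 09:45-12:15, 13:45-15:00, 15:15-17:45.
Sven ∩ Dana ∩ Sam: 10:30-12:15, 13:45-14:45, 15:30-16:30.
Sven ∩ Dana ∩ Sam ∩ Clara: 10:30-12:15, 13:45-14:45, 15:30-16:30.
Sven ∩ Dana ∩ Sam ∩ Clara ∩ Keanu: 10:30-12:15, 13:45-14:45, 15:30-16:30.
So the common availability across everyone is 10:30-12:15, 13:45-14:45, 15:30-16:30.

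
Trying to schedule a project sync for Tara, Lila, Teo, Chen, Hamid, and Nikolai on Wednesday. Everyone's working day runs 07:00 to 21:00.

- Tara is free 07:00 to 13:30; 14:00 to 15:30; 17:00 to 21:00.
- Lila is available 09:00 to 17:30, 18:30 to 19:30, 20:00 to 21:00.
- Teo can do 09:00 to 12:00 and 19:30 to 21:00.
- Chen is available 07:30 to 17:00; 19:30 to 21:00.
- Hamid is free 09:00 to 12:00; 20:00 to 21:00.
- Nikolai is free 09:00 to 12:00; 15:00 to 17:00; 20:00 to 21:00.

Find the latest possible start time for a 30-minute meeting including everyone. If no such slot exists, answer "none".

20:30

Tara ∩ Lila: 09:00-13:30, 14:00-15:30, 17:00-17:30, 18:30-19:30, 20:00-21:00.
Tara ∩ Lila ∩ Teo: 09:00-12:00, 20:00-21:00.
Tara ∩ Lila ∩ Teo ∩ Chen: 09:00-12:00, 20:00-21:00.
Tara ∩ Lila ∩ Teo ∩ Chen ∩ Hamid: 09:00-12:00, 20:00-21:00.
Tara ∩ Lila ∩ Teo ∩ Chen ∩ Hamid ∩ Nikolai: 09:00-12:00, 20:00-21:00.
So the common availability across everyone is 09:00-12:00, 20:00-21:00.
The last common window of at least 30 minutes is 20:00-21:00; a 30-minute meeting can start as late as 20:30 and still end by 21:00.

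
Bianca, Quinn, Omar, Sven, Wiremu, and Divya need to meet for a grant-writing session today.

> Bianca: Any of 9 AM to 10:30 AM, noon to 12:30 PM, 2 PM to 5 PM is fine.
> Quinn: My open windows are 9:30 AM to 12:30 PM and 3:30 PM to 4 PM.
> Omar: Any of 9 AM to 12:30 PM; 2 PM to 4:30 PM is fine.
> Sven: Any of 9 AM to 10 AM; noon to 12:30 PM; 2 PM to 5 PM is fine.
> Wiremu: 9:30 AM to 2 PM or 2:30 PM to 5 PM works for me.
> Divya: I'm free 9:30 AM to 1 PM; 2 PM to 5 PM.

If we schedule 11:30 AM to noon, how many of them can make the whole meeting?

Quinn, Omar, Wiremu, and Divya can make the full 11:30-12:00 slot — that's 4.

4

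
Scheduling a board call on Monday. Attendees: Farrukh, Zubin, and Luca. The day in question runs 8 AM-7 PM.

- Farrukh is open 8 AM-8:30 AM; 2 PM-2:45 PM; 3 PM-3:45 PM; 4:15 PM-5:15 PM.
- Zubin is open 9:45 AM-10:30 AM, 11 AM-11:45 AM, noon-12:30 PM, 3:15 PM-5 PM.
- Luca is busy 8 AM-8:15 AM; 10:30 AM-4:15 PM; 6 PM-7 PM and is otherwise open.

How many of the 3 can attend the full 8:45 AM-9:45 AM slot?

1

Farrukh free: 08:00-08:30, 14:00-14:45, 15:00-15:45, 16:15-17:15.
Zubin free: 09:45-10:30, 11:00-11:45, 12:00-12:30, 15:15-17:00.
Luca free: 08:15-10:30, 16:15-18:00 (invert busy blocks within the working day).
Luca can make the full 08:45-09:45 slot — that's 1.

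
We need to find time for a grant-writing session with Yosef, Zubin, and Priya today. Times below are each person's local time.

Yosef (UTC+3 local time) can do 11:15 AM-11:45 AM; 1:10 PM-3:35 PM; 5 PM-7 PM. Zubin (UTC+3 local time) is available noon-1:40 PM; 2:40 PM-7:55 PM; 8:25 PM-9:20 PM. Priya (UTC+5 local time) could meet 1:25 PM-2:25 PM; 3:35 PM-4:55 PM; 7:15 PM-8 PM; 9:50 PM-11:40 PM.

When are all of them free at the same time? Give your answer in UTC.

Yosef in UTC: 08:15-08:45, 10:10-12:35, 14:00-16:00 (subtract 3h to convert from UTC+3).
Zubin in UTC: 09:00-10:40, 11:40-16:55, 17:25-18:20 (subtract 3h to convert from UTC+3).
Priya in UTC: 08:25-09:25, 10:35-11:55, 14:15-15:00, 16:50-18:40 (subtract 5h to convert from UTC+5).
Yosef ∩ Zubin: 10:10-10:40, 11:40-12:35, 14:00-16:00.
Yosef ∩ Zubin ∩ Priya: 10:35-10:40, 11:40-11:55, 14:15-15:00.
Those are the intersection windows.

10:35-10:40, 11:40-11:55, 14:15-15:00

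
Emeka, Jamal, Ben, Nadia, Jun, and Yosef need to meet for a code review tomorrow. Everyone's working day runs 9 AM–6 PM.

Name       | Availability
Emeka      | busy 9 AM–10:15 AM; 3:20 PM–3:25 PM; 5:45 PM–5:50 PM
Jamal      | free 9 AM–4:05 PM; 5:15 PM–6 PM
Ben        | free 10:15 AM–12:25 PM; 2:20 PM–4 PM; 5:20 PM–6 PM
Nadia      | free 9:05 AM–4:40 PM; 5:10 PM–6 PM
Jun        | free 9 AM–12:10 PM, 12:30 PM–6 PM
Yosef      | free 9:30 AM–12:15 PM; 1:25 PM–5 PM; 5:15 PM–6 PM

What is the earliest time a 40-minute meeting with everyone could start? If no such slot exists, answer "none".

10:15

Emeka free: 10:15-15:20, 15:25-17:45, 17:50-18:00 (invert busy blocks within the working day).
Jamal free: 09:00-16:05, 17:15-18:00.
Ben free: 10:15-12:25, 14:20-16:00, 17:20-18:00.
Nadia free: 09:05-16:40, 17:10-18:00.
Jun free: 09:00-12:10, 12:30-18:00.
Yosef free: 09:30-12:15, 13:25-17:00, 17:15-18:00.
Emeka ∩ Jamal: 10:15-15:20, 15:25-16:05, 17:15-17:45, 17:50-18:00.
Emeka ∩ Jamal ∩ Ben: 10:15-12:25, 14:20-15:20, 15:25-16:00, 17:20-17:45, 17:50-18:00.
Emeka ∩ Jamal ∩ Ben ∩ Nadia: 10:15-12:25, 14:20-15:20, 15:25-16:00, 17:20-17:45, 17:50-18:00.
Emeka ∩ Jamal ∩ Ben ∩ Nadia ∩ Jun: 10:15-12:10, 14:20-15:20, 15:25-16:00, 17:20-17:45, 17:50-18:00.
Emeka ∩ Jamal ∩ Ben ∩ Nadia ∩ Jun ∩ Yosef: 10:15-12:10, 14:20-15:20, 15:25-16:00, 17:20-17:45, 17:50-18:00.
So the common availability across everyone is 10:15-12:10, 14:20-15:20, 15:25-16:00, 17:20-17:45, 17:50-18:00.
The first common window of at least 40 minutes is 10:15-12:10, so the earliest start is 10:15.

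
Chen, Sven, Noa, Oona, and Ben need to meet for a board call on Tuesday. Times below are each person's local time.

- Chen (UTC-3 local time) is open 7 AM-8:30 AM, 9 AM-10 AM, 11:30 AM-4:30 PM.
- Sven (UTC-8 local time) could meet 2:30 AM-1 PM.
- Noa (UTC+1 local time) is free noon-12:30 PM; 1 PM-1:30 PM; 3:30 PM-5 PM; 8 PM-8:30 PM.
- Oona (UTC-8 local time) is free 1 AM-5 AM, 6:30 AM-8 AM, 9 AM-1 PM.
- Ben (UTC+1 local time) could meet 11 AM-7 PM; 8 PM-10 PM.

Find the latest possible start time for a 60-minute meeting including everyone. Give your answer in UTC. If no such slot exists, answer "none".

15:00

Chen in UTC: 10:00-11:30, 12:00-13:00, 14:30-19:30 (add 3h to convert from UTC-3).
Sven in UTC: 10:30-21:00 (add 8h to convert from UTC-8).
Noa in UTC: 11:00-11:30, 12:00-12:30, 14:30-16:00, 19:00-19:30 (subtract 1h to convert from UTC+1).
Oona in UTC: 09:00-13:00, 14:30-16:00, 17:00-21:00 (add 8h to convert from UTC-8).
Ben in UTC: 10:00-18:00, 19:00-21:00 (subtract 1h to convert from UTC+1).
Chen ∩ Sven: 10:30-11:30, 12:00-13:00, 14:30-19:30.
Chen ∩ Sven ∩ Noa: 11:00-11:30, 12:00-12:30, 14:30-16:00, 19:00-19:30.
Chen ∩ Sven ∩ Noa ∩ Oona: 11:00-11:30, 12:00-12:30, 14:30-16:00, 19:00-19:30.
Chen ∩ Sven ∩ Noa ∩ Oona ∩ Ben: 11:00-11:30, 12:00-12:30, 14:30-16:00, 19:00-19:30.
The last common window of at least 60 minutes is 14:30-16:00; a 60-minute meeting can start as late as 15:00 and still end by 16:00.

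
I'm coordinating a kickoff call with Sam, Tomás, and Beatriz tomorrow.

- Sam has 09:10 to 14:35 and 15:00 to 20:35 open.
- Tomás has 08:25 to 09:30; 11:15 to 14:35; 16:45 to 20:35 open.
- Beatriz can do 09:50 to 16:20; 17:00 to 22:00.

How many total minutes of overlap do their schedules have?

415

Sam ∩ Tomás: 09:10-09:30, 11:15-14:35, 16:45-20:35.
Sam ∩ Tomás ∩ Beatriz: 11:15-14:35, 17:00-20:35.
Summing the common windows: 200 + 215 = 415 minutes.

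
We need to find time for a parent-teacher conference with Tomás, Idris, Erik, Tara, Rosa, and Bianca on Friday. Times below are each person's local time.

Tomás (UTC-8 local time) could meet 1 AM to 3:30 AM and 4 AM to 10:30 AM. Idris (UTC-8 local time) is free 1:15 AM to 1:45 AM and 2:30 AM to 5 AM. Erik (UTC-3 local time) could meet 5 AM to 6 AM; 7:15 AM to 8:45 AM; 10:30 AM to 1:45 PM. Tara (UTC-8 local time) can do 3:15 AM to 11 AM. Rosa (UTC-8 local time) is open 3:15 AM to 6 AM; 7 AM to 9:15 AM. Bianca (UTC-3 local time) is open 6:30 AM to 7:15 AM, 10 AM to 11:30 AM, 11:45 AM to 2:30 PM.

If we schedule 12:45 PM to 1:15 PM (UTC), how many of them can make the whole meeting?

Tomás in UTC: 09:00-11:30, 12:00-18:30 (add 8h to convert from UTC-8).
Idris in UTC: 09:15-09:45, 10:30-13:00 (add 8h to convert from UTC-8).
Erik in UTC: 08:00-09:00, 10:15-11:45, 13:30-16:45 (add 3h to convert from UTC-3).
Tara in UTC: 11:15-19:00 (add 8h to convert from UTC-8).
Rosa in UTC: 11:15-14:00, 15:00-17:15 (add 8h to convert from UTC-8).
Bianca in UTC: 09:30-10:15, 13:00-14:30, 14:45-17:30 (add 3h to convert from UTC-3).
Tomás, Tara, and Rosa can make the full 12:45-13:15 slot — that's 3.

3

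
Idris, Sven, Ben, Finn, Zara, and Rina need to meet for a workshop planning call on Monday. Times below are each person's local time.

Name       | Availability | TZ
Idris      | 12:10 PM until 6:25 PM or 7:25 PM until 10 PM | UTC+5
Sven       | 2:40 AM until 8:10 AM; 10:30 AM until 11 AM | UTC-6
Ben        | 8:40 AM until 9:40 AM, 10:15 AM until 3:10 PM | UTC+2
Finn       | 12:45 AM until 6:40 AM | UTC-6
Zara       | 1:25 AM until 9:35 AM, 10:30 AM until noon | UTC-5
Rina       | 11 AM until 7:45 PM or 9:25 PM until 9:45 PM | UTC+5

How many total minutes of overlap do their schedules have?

240

Idris in UTC: 07:10-13:25, 14:25-17:00 (subtract 5h to convert from UTC+5).
Sven in UTC: 08:40-14:10, 16:30-17:00 (add 6h to convert from UTC-6).
Ben in UTC: 06:40-07:40, 08:15-13:10 (subtract 2h to convert from UTC+2).
Finn in UTC: 06:45-12:40 (add 6h to convert from UTC-6).
Zara in UTC: 06:25-14:35, 15:30-17:00 (add 5h to convert from UTC-5).
Rina in UTC: 06:00-14:45, 16:25-16:45 (subtract 5h to convert from UTC+5).
Idris ∩ Sven: 08:40-13:25, 16:30-17:00.
Idris ∩ Sven ∩ Ben: 08:40-13:10.
Idris ∩ Sven ∩ Ben ∩ Finn: 08:40-12:40.
Idris ∩ Sven ∩ Ben ∩ Finn ∩ Zara: 08:40-12:40.
Idris ∩ Sven ∩ Ben ∩ Finn ∩ Zara ∩ Rina: 08:40-12:40.
That's a single block of 240 minutes.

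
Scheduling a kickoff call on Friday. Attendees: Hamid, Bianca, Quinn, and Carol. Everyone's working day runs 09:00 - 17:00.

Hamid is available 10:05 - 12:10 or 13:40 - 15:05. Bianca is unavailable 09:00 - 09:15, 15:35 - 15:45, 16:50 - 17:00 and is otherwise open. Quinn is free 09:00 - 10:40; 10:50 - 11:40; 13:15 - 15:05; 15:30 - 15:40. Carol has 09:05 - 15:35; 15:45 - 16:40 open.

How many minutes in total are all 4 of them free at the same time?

170

Hamid free: 10:05-12:10, 13:40-15:05.
Bianca free: 09:15-15:35, 15:45-16:50 (invert busy blocks within the working day).
Quinn free: 09:00-10:40, 10:50-11:40, 13:15-15:05, 15:30-15:40.
Carol free: 09:05-15:35, 15:45-16:40.
Hamid ∩ Bianca: 10:05-12:10, 13:40-15:05.
Hamid ∩ Bianca ∩ Quinn: 10:05-10:40, 10:50-11:40, 13:40-15:05.
Hamid ∩ Bianca ∩ Quinn ∩ Carol: 10:05-10:40, 10:50-11:40, 13:40-15:05.
So the common availability across everyone is 10:05-10:40, 10:50-11:40, 13:40-15:05.
Summing the common windows: 35 + 50 + 85 = 170 minutes.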